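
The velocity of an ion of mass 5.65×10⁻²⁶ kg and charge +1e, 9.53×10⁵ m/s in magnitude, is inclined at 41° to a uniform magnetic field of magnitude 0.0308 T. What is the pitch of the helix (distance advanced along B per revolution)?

v∥ = v cosθ = 9.53×10⁵·cos41° ≈ 7.192×10⁵ m/s.
T = 2πm/(|q|B) = 2π(5.65×10⁻²⁶)/((1.602×10⁻¹⁹)(0.0308)) ≈ 7.195×10⁻⁵ s.
pitch = v∥ T = (7.192×10⁵)(7.195×10⁻⁵) ≈ 51.7 m.

p ≈ 51.7 m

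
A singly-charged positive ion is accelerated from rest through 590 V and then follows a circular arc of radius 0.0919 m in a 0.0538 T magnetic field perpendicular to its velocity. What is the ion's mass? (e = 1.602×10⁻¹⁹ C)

m ≈ 3.32×10⁻²⁷ kg

Combine |q|V = ½mv² and r = mv/(|q|B): eliminate v to get m = qB²r²/(2V).
m = (1.602×10⁻¹⁹)(0.0538)²(0.0919)²/(2·590) ≈ 3.32×10⁻²⁷ kg.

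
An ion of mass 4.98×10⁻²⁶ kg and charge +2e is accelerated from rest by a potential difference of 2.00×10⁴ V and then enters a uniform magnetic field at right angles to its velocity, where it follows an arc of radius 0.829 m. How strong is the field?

v = √(2|q|V/m) = √(2·3.204×10⁻¹⁹·2.00×10⁴/4.98×10⁻²⁶) ≈ 5.073×10⁵ m/s.
B = mv/(|q|r) = (4.98×10⁻²⁶)(5.073×10⁵)/((3.204×10⁻¹⁹)(0.829)) ≈ 0.0951 T.

B ≈ 0.0951 T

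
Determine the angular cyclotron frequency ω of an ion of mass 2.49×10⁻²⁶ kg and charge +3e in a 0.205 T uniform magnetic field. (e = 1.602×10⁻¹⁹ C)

ω = |q|B/m.
ω = (4.806×10⁻¹⁹)(0.205)/2.49×10⁻²⁶ ≈ 3.96×10⁶ rad/s.

ω ≈ 3.96×10⁶ rad/s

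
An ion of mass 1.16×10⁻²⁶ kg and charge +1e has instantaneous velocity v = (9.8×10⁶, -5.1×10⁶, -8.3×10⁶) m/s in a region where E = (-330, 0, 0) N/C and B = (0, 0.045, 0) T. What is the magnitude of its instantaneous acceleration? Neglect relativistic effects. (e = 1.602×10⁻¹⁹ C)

v×B = (3.74×10⁵, 0, 4.41×10⁵) N/C.
E + v×B = (3.73×10⁵, 0, 4.41×10⁵) N/C.
F = q(E + v×B) = (1.602×10⁻¹⁹ C)·(3.73×10⁵, 0, 4.41×10⁵) = (5.98×10⁻¹⁴, 0, 7.06×10⁻¹⁴) N.
|a| = |F|/m = 9.255×10⁻¹⁴/1.16×10⁻²⁶ ≈ 7.98×10¹² m/s².

|a| ≈ 7.98×10¹² m/s²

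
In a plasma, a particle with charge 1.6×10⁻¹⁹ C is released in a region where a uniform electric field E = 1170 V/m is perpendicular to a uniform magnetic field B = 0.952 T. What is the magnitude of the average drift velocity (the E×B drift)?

v_d ≈ 1230 m/s

The steady drift has the magnetic force balancing the electric force, so v_d = E/B.
v_d = 1170/0.952 = 1230 m/s.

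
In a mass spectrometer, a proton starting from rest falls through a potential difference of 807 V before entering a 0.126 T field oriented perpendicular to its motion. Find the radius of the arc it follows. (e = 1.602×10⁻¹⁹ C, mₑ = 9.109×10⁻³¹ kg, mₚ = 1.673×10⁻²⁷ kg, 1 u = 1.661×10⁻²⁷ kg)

r ≈ 0.0326 m

Acceleration: |q|V = ½mv² ⇒ v = √(2|q|V/m) = √(2·1.602×10⁻¹⁹·807/1.673×10⁻²⁷) ≈ 3.931×10⁵ m/s.
In the field: r = mv/(|q|B) = (1.673×10⁻²⁷)(3.931×10⁵)/((1.602×10⁻¹⁹)(0.126)) ≈ 0.0326 m.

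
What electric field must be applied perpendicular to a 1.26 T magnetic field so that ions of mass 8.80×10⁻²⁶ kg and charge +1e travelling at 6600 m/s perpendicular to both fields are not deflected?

For straight-line motion qE = qvB, so E = vB.
E = 6600 × 1.26 = 8320 V/m.

E = 8320 V/m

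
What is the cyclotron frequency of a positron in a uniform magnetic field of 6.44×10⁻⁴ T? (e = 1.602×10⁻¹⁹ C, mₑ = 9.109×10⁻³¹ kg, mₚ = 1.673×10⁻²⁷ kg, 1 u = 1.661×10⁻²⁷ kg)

f = |q|B/(2πm).
f = (1.602×10⁻¹⁹)(6.44×10⁻⁴)/(2π·9.109×10⁻³¹) ≈ 1.80×10⁷ Hz.

f ≈ 1.80×10⁷ Hz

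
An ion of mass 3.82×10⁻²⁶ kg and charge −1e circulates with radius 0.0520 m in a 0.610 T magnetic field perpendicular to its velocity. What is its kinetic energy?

v = |q|Br/m, then KE = ½mv² = (qBr)²/(2m).
v = (1.602×10⁻¹⁹)(0.610)(0.0520)/3.82×10⁻²⁶ ≈ 1.330×10⁵ m/s.
KE = ½(3.82×10⁻²⁶)(1.330×10⁵)² ≈ 3.38×10⁻¹⁶ J.

KE ≈ 3.38×10⁻¹⁶ J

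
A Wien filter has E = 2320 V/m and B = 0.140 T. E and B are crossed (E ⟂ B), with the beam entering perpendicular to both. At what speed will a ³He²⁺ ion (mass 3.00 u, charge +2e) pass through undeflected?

Straight-line motion ⇒ electric and magnetic forces cancel, so E = vB.
v = E/B = 2320/0.140 = 1.66×10⁴ m/s.

v = 1.66×10⁴ m/s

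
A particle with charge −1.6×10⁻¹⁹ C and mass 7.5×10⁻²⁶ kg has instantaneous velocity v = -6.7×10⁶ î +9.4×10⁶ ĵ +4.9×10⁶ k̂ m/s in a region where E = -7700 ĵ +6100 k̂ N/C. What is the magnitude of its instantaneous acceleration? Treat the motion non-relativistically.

|a| ≈ 2.10×10¹⁰ m/s²

Only an electric field acts, so F = qE = (−1.6×10⁻¹⁹ C)·(0, -7700, 6100) = (0, 1.23×10⁻¹⁵, -9.76×10⁻¹⁶) N.
|a| = |F|/m = 1.572×10⁻¹⁵/7.5×10⁻²⁶ ≈ 2.10×10¹⁰ m/s².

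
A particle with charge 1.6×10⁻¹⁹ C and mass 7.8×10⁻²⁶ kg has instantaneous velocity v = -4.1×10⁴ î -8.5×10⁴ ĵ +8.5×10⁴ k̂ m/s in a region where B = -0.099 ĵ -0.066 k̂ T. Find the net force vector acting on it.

F ≈ (2.24×10⁻¹⁵, -4.33×10⁻¹⁶, 6.49×10⁻¹⁶) N

v×B = (1.40×10⁴, -2710, 4060) N/C.
F = q v×B = (1.6×10⁻¹⁹ C)·(1.40×10⁴, -2710, 4060) = (2.24×10⁻¹⁵, -4.33×10⁻¹⁶, 6.49×10⁻¹⁶) N.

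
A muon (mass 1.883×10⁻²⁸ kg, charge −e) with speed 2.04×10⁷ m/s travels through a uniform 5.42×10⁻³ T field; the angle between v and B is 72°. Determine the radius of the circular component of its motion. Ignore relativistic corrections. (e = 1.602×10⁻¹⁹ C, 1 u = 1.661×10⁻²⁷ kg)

v⊥ = v sinθ = 2.04×10⁷·sin72° ≈ 1.940×10⁷ m/s.
r = m v⊥/(|q|B) = (1.883×10⁻²⁸)(1.940×10⁷)/((1.602×10⁻¹⁹)(5.42×10⁻³)) ≈ 4.21 m.

r ≈ 4.21 m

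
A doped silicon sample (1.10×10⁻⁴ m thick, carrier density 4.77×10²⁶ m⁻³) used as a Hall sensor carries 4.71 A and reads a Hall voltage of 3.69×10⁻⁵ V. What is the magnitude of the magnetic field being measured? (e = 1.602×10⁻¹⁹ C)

From V_H = IB/(n e t), B = V_H n e t / I.
B = (3.69×10⁻⁵)(4.77×10²⁶)(1.602×10⁻¹⁹)(1.10×10⁻⁴)/4.71 ≈ 0.0659 T.

B ≈ 0.0659 T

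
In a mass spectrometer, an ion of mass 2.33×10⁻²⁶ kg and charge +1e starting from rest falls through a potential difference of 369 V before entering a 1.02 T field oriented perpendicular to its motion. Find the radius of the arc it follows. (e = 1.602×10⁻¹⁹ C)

r ≈ 0.0102 m

Acceleration: |q|V = ½mv² ⇒ v = √(2|q|V/m) = √(2·1.602×10⁻¹⁹·369/2.33×10⁻²⁶) ≈ 7.123×10⁴ m/s.
In the field: r = mv/(|q|B) = (2.33×10⁻²⁶)(7.123×10⁴)/((1.602×10⁻¹⁹)(1.02)) ≈ 0.0102 m.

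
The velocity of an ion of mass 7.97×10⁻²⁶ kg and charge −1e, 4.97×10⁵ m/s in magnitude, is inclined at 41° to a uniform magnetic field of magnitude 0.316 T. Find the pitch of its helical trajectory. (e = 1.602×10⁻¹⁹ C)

p ≈ 3.71 m

v∥ = v cosθ = 4.97×10⁵·cos41° ≈ 3.751×10⁵ m/s.
T = 2πm/(|q|B) = 2π(7.97×10⁻²⁶)/((1.602×10⁻¹⁹)(0.316)) ≈ 9.892×10⁻⁶ s.
pitch = v∥ T = (3.751×10⁵)(9.892×10⁻⁶) ≈ 3.71 m.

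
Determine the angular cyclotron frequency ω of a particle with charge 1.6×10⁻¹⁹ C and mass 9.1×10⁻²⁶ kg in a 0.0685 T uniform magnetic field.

ω = |q|B/m.
ω = (1.6×10⁻¹⁹)(0.0685)/9.1×10⁻²⁶ ≈ 1.20×10⁵ rad/s.

ω ≈ 1.20×10⁵ rad/s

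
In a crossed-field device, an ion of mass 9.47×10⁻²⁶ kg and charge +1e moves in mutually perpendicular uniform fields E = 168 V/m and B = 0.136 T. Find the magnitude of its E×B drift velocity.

v_d ≈ 1240 m/s

The steady drift has the magnetic force balancing the electric force, so v_d = E/B.
v_d = 168/0.136 = 1240 m/s.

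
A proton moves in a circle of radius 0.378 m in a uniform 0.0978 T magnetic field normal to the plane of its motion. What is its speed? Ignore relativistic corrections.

From |q|vB = mv²/r, v = |q|Br/m.
v = (1.602×10⁻¹⁹)(0.0978)(0.378)/1.673×10⁻²⁷ ≈ 3.54×10⁶ m/s.

v ≈ 3.54×10⁶ m/s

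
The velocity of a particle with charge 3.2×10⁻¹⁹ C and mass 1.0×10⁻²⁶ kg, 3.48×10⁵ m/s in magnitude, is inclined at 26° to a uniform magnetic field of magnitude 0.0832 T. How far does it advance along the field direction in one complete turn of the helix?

p ≈ 0.738 m

v∥ = v cosθ = 3.48×10⁵·cos26° ≈ 3.128×10⁵ m/s.
T = 2πm/(|q|B) = 2π(1.0×10⁻²⁶)/((3.2×10⁻¹⁹)(0.0832)) ≈ 2.360×10⁻⁶ s.
pitch = v∥ T = (3.128×10⁵)(2.360×10⁻⁶) ≈ 0.738 m.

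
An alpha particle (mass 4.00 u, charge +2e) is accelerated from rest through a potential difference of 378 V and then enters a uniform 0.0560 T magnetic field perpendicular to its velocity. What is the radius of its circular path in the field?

r ≈ 0.0707 m

Acceleration: |q|V = ½mv² ⇒ v = √(2|q|V/m) = √(2·3.204×10⁻¹⁹·378/6.644×10⁻²⁷) ≈ 1.909×10⁵ m/s.
In the field: r = mv/(|q|B) = (6.644×10⁻²⁷)(1.909×10⁵)/((3.204×10⁻¹⁹)(0.0560)) ≈ 0.0707 m.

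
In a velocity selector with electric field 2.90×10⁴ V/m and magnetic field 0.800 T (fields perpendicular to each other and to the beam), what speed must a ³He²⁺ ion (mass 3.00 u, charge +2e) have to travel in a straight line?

For undeflected motion the electric and magnetic forces balance: qE = qvB.
v = E/B = 2.90×10⁴/0.800 = 3.62×10⁴ m/s.

v = 3.62×10⁴ m/s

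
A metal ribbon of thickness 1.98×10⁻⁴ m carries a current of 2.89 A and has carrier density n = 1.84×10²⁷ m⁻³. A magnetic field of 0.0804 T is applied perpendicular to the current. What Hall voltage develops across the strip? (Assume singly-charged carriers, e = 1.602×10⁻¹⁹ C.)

V_H ≈ 3.98×10⁻⁶ V

V_H = IB/(n e t).
V_H = (2.89)(0.0804)/((1.84×10²⁷)(1.602×10⁻¹⁹)(1.98×10⁻⁴)) ≈ 3.98×10⁻⁶ V.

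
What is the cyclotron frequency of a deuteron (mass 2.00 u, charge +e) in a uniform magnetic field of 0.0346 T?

f = |q|B/(2πm).
f = (1.602×10⁻¹⁹)(0.0346)/(2π·3.322×10⁻²⁷) ≈ 2.66×10⁵ Hz.

f ≈ 2.66×10⁵ Hz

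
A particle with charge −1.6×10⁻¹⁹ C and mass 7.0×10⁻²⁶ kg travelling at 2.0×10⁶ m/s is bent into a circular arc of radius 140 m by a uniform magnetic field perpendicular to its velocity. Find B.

B ≈ 6.3×10⁻³ T

From |q|vB = mv²/r, B = mv/(|q|r).
B = (7.0×10⁻²⁶)(2.0×10⁶)/((1.6×10⁻¹⁹)(140)) ≈ 6.3×10⁻³ T.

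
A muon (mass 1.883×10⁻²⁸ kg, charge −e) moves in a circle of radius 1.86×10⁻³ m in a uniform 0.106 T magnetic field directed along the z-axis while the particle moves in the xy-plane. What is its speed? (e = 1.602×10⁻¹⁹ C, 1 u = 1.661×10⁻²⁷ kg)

v ≈ 1.68×10⁵ m/s

From |q|vB = mv²/r, v = |q|Br/m.
v = (1.602×10⁻¹⁹)(0.106)(1.86×10⁻³)/1.883×10⁻²⁸ ≈ 1.68×10⁵ m/s.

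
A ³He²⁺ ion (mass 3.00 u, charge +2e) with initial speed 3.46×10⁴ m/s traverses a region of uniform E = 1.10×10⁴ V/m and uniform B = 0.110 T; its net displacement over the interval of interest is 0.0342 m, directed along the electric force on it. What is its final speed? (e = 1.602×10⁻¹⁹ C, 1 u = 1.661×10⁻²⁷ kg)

v_f ≈ 2.23×10⁵ m/s

B does no work; ΔKE = |q|E d.
½mv_f² = ½mv₀² + |q|Ed = ½(4.983×10⁻²⁷)(3.46×10⁴)² + (3.204×10⁻¹⁹)(1.10×10⁴)(0.0342) ≈ 2.983×10⁻¹⁸ J + 1.205×10⁻¹⁶ J ≈ 1.235×10⁻¹⁶ J.
v_f = √(2·1.235×10⁻¹⁶/4.983×10⁻²⁷) ≈ 2.23×10⁵ m/s.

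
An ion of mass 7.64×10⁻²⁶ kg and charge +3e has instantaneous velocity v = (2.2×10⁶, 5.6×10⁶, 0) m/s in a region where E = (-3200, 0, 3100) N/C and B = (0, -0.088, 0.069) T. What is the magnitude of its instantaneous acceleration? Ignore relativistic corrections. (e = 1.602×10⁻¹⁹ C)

v×B = (3.86×10⁵, -1.52×10⁵, -1.94×10⁵) N/C.
E + v×B = (3.83×10⁵, -1.52×10⁵, -1.90×10⁵) N/C.
F = q(E + v×B) = (4.806×10⁻¹⁹ C)·(3.83×10⁵, -1.52×10⁵, -1.90×10⁵) = (1.84×10⁻¹³, -7.30×10⁻¹⁴, -9.16×10⁻¹⁴) N.
|a| = |F|/m = 2.182×10⁻¹³/7.64×10⁻²⁶ ≈ 2.86×10¹² m/s².

|a| ≈ 2.86×10¹² m/s²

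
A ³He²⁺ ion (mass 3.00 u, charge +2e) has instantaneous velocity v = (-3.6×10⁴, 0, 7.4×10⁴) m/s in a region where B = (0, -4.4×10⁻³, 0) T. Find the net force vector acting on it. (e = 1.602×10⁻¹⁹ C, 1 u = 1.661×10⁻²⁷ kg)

F ≈ (1.04×10⁻¹⁶, 0, 5.08×10⁻¹⁷) N

v×B = (326, 0, 158) N/C.
F = q v×B = (3.204×10⁻¹⁹ C)·(326, 0, 158) = (1.04×10⁻¹⁶, 0, 5.08×10⁻¹⁷) N.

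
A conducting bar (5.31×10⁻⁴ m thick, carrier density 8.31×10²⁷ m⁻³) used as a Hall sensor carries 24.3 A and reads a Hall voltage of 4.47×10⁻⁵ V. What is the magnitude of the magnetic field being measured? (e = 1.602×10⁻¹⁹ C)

From V_H = IB/(n e t), B = V_H n e t / I.
B = (4.47×10⁻⁵)(8.31×10²⁷)(1.602×10⁻¹⁹)(5.31×10⁻⁴)/24.3 ≈ 1.30 T.

B ≈ 1.30 T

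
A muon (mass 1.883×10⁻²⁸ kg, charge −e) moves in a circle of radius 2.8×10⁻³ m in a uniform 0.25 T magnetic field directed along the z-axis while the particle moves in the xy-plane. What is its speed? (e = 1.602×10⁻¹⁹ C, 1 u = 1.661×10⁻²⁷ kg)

From |q|vB = mv²/r, v = |q|Br/m.
v = (1.602×10⁻¹⁹)(0.25)(2.8×10⁻³)/1.883×10⁻²⁸ ≈ 6.0×10⁵ m/s.

v ≈ 6.0×10⁵ m/s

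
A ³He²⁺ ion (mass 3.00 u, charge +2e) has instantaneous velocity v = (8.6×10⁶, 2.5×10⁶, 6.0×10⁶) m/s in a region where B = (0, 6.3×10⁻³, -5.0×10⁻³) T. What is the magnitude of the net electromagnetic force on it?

|F| ≈ 2.74×10⁻¹⁴ N

v×B = (-5.03×10⁴, 4.30×10⁴, 5.42×10⁴) N/C.
F = q v×B = (3.204×10⁻¹⁹ C)·(-5.03×10⁴, 4.30×10⁴, 5.42×10⁴) = (-1.61×10⁻¹⁴, 1.38×10⁻¹⁴, 1.74×10⁻¹⁴) N.
|F| = 2.74×10⁻¹⁴ N.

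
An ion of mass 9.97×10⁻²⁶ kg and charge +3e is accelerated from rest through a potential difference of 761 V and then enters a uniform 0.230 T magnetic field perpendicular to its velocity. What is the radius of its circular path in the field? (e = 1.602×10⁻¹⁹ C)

Acceleration: |q|V = ½mv² ⇒ v = √(2|q|V/m) = √(2·4.806×10⁻¹⁹·761/9.97×10⁻²⁶) ≈ 8.565×10⁴ m/s.
In the field: r = mv/(|q|B) = (9.97×10⁻²⁶)(8.565×10⁴)/((4.806×10⁻¹⁹)(0.230)) ≈ 0.0773 m.

r ≈ 0.0773 m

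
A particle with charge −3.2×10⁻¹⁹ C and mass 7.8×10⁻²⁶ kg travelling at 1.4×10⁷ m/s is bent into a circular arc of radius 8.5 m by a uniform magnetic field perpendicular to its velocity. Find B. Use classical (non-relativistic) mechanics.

B ≈ 0.40 T

From |q|vB = mv²/r, B = mv/(|q|r).
B = (7.8×10⁻²⁶)(1.4×10⁷)/((3.2×10⁻¹⁹)(8.5)) ≈ 0.40 T.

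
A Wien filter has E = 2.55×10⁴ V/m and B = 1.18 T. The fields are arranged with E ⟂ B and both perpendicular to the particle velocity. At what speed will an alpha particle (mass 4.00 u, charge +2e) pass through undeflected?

For undeflected motion the electric and magnetic forces balance: qE = qvB.
v = E/B = 2.55×10⁴/1.18 = 2.16×10⁴ m/s.

v = 2.16×10⁴ m/s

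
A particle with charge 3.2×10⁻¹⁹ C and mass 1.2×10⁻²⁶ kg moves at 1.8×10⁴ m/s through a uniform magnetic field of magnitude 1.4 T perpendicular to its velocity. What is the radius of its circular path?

r ≈ 4.8×10⁻⁴ m

The magnetic force provides the centripetal force: |q|vB = mv²/r.
r = mv/(|q|B) = (1.2×10⁻²⁶)(1.8×10⁴)/((3.2×10⁻¹⁹)(1.4)) ≈ 4.8×10⁻⁴ m.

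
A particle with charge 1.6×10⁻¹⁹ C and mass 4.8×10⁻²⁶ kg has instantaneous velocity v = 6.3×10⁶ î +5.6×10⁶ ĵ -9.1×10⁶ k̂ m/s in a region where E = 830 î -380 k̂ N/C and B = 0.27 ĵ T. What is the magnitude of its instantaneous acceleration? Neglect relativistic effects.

|a| ≈ 9.96×10¹² m/s²

v×B = (2.46×10⁶, 0, 1.70×10⁶) N/C.
E + v×B = (2.46×10⁶, 0, 1.70×10⁶) N/C.
F = q(E + v×B) = (1.6×10⁻¹⁹ C)·(2.46×10⁶, 0, 1.70×10⁶) = (3.93×10⁻¹³, 0, 2.72×10⁻¹³) N.
|a| = |F|/m = 4.782×10⁻¹³/4.8×10⁻²⁶ ≈ 9.96×10¹² m/s².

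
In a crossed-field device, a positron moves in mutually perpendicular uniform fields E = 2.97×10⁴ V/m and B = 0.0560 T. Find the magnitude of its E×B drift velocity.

In crossed fields the guiding centre drifts at v_d = |E×B|/B² = E/B, independent of charge and mass.
v_d = 2.97×10⁴/0.0560 = 5.30×10⁵ m/s.

v_d ≈ 5.30×10⁵ m/s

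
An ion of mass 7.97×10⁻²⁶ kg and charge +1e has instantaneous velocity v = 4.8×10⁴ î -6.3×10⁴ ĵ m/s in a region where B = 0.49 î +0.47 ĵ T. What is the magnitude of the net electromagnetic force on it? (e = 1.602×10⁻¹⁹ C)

v×B = (0, 0, 5.34×10⁴) N/C.
F = q v×B = (1.602×10⁻¹⁹ C)·(0, 0, 5.34×10⁴) = (0, 0, 8.56×10⁻¹⁵) N.
|F| = 8.56×10⁻¹⁵ N.

|F| ≈ 8.56×10⁻¹⁵ N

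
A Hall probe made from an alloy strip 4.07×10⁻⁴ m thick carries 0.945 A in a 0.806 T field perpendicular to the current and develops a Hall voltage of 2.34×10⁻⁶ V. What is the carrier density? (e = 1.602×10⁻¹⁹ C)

From V_H = IB/(n e t), n = IB/(V_H e t).
n = (0.945)(0.806)/((2.34×10⁻⁶)(1.602×10⁻¹⁹)(4.07×10⁻⁴)) ≈ 4.99×10²⁷ m⁻³.

n ≈ 4.99×10²⁷ m⁻³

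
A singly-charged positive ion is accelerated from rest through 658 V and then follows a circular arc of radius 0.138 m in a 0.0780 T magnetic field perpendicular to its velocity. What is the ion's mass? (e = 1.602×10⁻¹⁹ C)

Combine |q|V = ½mv² and r = mv/(|q|B): eliminate v to get m = qB²r²/(2V).
m = (1.602×10⁻¹⁹)(0.0780)²(0.138)²/(2·658) ≈ 1.41×10⁻²⁶ kg.

m ≈ 1.41×10⁻²⁶ kg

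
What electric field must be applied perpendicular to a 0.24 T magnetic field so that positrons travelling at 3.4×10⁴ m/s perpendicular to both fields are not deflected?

E = 8200 V/m

For straight-line motion qE = qvB, so E = vB.
E = 3.4×10⁴ × 0.24 = 8200 V/m.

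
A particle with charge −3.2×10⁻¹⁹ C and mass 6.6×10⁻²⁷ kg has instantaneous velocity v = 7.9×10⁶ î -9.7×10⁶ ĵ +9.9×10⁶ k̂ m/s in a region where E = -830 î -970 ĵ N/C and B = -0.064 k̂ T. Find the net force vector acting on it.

v×B = (6.21×10⁵, 5.06×10⁵, 0) N/C.
E + v×B = (6.20×10⁵, 5.05×10⁵, 0) N/C.
F = q(E + v×B) = (−3.2×10⁻¹⁹ C)·(6.20×10⁵, 5.05×10⁵, 0) = (-1.98×10⁻¹³, -1.61×10⁻¹³, 0) N.

F ≈ (-1.98×10⁻¹³, -1.61×10⁻¹³, 0) N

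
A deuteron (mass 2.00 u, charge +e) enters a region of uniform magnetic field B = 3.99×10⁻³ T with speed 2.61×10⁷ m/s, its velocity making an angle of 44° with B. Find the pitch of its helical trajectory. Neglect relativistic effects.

v∥ = v cosθ = 2.61×10⁷·cos44° ≈ 1.877×10⁷ m/s.
T = 2πm/(|q|B) = 2π(3.322×10⁻²⁷)/((1.602×10⁻¹⁹)(3.99×10⁻³)) ≈ 3.265×10⁻⁵ s.
pitch = v∥ T = (1.877×10⁷)(3.265×10⁻⁵) ≈ 613 m.

p ≈ 613 m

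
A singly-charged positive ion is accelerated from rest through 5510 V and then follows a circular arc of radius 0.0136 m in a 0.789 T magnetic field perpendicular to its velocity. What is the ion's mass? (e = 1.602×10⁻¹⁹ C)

m ≈ 1.67×10⁻²⁷ kg

Combine |q|V = ½mv² and r = mv/(|q|B): eliminate v to get m = qB²r²/(2V).
m = (1.602×10⁻¹⁹)(0.789)²(0.0136)²/(2·5510) ≈ 1.67×10⁻²⁷ kg.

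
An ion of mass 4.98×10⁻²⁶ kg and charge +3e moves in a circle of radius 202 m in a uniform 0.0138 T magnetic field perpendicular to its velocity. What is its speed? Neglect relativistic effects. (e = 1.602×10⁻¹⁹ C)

v ≈ 2.69×10⁷ m/s

From |q|vB = mv²/r, v = |q|Br/m.
v = (4.806×10⁻¹⁹)(0.0138)(202)/4.98×10⁻²⁶ ≈ 2.69×10⁷ m/s.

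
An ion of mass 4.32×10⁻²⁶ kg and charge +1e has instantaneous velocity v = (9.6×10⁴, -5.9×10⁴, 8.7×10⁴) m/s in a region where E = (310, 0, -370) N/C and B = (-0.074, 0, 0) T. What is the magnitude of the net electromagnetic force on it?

v×B = (0, -6440, -4370) N/C.
E + v×B = (310, -6440, -4740) N/C.
F = q(E + v×B) = (1.602×10⁻¹⁹ C)·(310, -6440, -4740) = (4.97×10⁻¹⁷, -1.03×10⁻¹⁵, -7.59×10⁻¹⁶) N.
|F| = 1.28×10⁻¹⁵ N.

|F| ≈ 1.28×10⁻¹⁵ N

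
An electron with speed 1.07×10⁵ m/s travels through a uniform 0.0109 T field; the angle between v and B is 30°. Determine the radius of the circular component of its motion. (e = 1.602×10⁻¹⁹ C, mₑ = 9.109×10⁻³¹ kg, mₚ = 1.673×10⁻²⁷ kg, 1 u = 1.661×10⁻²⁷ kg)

r ≈ 2.79×10⁻⁵ m

v⊥ = v sinθ = 1.07×10⁵·sin30° ≈ 5.350×10⁴ m/s.
r = m v⊥/(|q|B) = (9.109×10⁻³¹)(5.350×10⁴)/((1.602×10⁻¹⁹)(0.0109)) ≈ 2.79×10⁻⁵ m.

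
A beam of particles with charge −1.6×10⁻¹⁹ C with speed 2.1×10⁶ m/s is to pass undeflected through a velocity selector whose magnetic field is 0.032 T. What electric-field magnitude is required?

For straight-line motion qE = qvB, so E = vB.
E = 2.1×10⁶ × 0.032 = 6.7×10⁴ V/m.

E = 6.7×10⁴ V/m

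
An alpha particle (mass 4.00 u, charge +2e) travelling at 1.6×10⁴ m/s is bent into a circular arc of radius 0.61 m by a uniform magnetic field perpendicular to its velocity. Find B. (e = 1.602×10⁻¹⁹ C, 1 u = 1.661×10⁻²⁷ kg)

From |q|vB = mv²/r, B = mv/(|q|r).
B = (6.644×10⁻²⁷)(1.6×10⁴)/((3.204×10⁻¹⁹)(0.61)) ≈ 5.4×10⁻⁴ T.

B ≈ 5.4×10⁻⁴ T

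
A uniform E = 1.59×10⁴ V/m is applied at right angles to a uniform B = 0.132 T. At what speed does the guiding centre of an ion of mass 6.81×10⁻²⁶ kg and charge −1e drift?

v_d ≈ 1.20×10⁵ m/s

In crossed fields the guiding centre drifts at v_d = |E×B|/B² = E/B, independent of charge and mass.
v_d = 1.59×10⁴/0.132 = 1.20×10⁵ m/s.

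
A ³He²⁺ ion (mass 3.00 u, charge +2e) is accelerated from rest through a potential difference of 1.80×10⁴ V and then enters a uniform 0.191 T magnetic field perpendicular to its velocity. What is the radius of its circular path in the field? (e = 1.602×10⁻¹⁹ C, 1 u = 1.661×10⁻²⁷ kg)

r ≈ 0.124 m

Acceleration: |q|V = ½mv² ⇒ v = √(2|q|V/m) = √(2·3.204×10⁻¹⁹·1.80×10⁴/4.983×10⁻²⁷) ≈ 1.521×10⁶ m/s.
In the field: r = mv/(|q|B) = (4.983×10⁻²⁷)(1.521×10⁶)/((3.204×10⁻¹⁹)(0.191)) ≈ 0.124 m.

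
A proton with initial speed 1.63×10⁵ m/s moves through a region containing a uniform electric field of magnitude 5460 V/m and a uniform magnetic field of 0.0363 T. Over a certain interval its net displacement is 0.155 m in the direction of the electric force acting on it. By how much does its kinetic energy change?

The magnetic force is always ⟂ v and does no work; only the electric force changes KE.
ΔKE = F_E · d = |q|E d = (1.602×10⁻¹⁹)(5460)(0.155) ≈ 1.36×10⁻¹⁶ J.

ΔKE ≈ 1.36×10⁻¹⁶ J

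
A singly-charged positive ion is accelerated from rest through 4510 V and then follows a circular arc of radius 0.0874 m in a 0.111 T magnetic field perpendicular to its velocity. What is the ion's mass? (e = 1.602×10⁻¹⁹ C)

Combine |q|V = ½mv² and r = mv/(|q|B): eliminate v to get m = qB²r²/(2V).
m = (1.602×10⁻¹⁹)(0.111)²(0.0874)²/(2·4510) ≈ 1.67×10⁻²⁷ kg.

m ≈ 1.67×10⁻²⁷ kg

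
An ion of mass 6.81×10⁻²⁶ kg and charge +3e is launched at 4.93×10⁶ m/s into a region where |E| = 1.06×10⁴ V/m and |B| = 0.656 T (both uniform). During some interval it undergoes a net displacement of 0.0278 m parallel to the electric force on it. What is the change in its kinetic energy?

ΔKE ≈ 1.42×10⁻¹⁶ J

The magnetic force is always ⟂ v and does no work; only the electric force changes KE.
ΔKE = F_E · d = |q|E d = (4.806×10⁻¹⁹)(1.06×10⁴)(0.0278) ≈ 1.42×10⁻¹⁶ J.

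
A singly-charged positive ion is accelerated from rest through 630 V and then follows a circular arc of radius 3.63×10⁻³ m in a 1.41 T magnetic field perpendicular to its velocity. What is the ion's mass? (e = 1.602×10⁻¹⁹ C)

m ≈ 3.33×10⁻²⁷ kg

Combine |q|V = ½mv² and r = mv/(|q|B): eliminate v to get m = qB²r²/(2V).
m = (1.602×10⁻¹⁹)(1.41)²(3.63×10⁻³)²/(2·630) ≈ 3.33×10⁻²⁷ kg.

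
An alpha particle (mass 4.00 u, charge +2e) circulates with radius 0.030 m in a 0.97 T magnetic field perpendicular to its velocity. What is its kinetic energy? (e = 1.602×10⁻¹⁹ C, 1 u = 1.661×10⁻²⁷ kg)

v = |q|Br/m, then KE = ½mv² = (qBr)²/(2m).
v = (3.204×10⁻¹⁹)(0.97)(0.030)/6.644×10⁻²⁷ ≈ 1.403×10⁶ m/s.
KE = ½(6.644×10⁻²⁷)(1.403×10⁶)² ≈ 6.5×10⁻¹⁵ J.

KE ≈ 6.5×10⁻¹⁵ J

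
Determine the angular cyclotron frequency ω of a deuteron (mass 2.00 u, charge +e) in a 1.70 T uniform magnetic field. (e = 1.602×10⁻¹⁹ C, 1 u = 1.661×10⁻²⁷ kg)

ω ≈ 8.20×10⁷ rad/s

ω = |q|B/m.
ω = (1.602×10⁻¹⁹)(1.70)/3.322×10⁻²⁷ ≈ 8.20×10⁷ rad/s.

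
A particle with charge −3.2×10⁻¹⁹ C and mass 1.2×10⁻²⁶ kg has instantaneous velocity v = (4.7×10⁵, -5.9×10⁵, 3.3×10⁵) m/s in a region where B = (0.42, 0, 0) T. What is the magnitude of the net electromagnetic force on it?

v×B = (0, 1.39×10⁵, 2.48×10⁵) N/C.
F = q v×B = (−3.2×10⁻¹⁹ C)·(0, 1.39×10⁵, 2.48×10⁵) = (0, -4.44×10⁻¹⁴, -7.93×10⁻¹⁴) N.
|F| = 9.09×10⁻¹⁴ N.

|F| ≈ 9.09×10⁻¹⁴ N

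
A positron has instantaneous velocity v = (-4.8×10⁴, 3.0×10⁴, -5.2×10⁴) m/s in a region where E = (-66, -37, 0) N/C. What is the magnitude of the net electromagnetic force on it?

|F| ≈ 1.21×10⁻¹⁷ N

Only an electric field acts, so F = qE = (1.602×10⁻¹⁹ C)·(-66.0, -37.0, 0) = (-1.06×10⁻¹⁷, -5.93×10⁻¹⁸, 0) N.
|F| = 1.21×10⁻¹⁷ N.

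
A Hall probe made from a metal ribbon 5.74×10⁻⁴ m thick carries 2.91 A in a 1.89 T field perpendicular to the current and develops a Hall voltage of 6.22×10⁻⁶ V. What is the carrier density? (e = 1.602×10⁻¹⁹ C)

From V_H = IB/(n e t), n = IB/(V_H e t).
n = (2.91)(1.89)/((6.22×10⁻⁶)(1.602×10⁻¹⁹)(5.74×10⁻⁴)) ≈ 9.62×10²⁷ m⁻³.

n ≈ 9.62×10²⁷ m⁻³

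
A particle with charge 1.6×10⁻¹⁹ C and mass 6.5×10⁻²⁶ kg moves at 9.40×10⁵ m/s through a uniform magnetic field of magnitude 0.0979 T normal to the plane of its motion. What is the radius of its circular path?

The magnetic force provides the centripetal force: |q|vB = mv²/r.
r = mv/(|q|B) = (6.5×10⁻²⁶)(9.40×10⁵)/((1.6×10⁻¹⁹)(0.0979)) ≈ 3.90 m.

r ≈ 3.90 m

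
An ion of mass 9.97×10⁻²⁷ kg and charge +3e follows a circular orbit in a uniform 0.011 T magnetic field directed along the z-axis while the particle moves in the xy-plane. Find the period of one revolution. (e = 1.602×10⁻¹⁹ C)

The cyclotron period depends only on m, q, B: T = 2πm/(|q|B).
T = 2π(9.97×10⁻²⁷)/((4.806×10⁻¹⁹)(0.011)) ≈ 1.2×10⁻⁵ s.

T ≈ 1.2×10⁻⁵ s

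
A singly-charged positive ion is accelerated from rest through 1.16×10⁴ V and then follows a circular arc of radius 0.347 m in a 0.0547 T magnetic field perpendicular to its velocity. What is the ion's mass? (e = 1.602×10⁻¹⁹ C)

Combine |q|V = ½mv² and r = mv/(|q|B): eliminate v to get m = qB²r²/(2V).
m = (1.602×10⁻¹⁹)(0.0547)²(0.347)²/(2·1.16×10⁴) ≈ 2.49×10⁻²⁷ kg.

m ≈ 2.49×10⁻²⁷ kg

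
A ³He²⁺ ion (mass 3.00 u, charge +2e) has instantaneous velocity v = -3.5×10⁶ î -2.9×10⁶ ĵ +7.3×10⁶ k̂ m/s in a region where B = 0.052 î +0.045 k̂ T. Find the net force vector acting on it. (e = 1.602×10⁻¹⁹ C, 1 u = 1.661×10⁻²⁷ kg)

v×B = (-1.30×10⁵, 5.37×10⁵, 1.51×10⁵) N/C.
F = q v×B = (3.204×10⁻¹⁹ C)·(-1.30×10⁵, 5.37×10⁵, 1.51×10⁵) = (-4.18×10⁻¹⁴, 1.72×10⁻¹³, 4.83×10⁻¹⁴) N.

F ≈ (-4.18×10⁻¹⁴, 1.72×10⁻¹³, 4.83×10⁻¹⁴) N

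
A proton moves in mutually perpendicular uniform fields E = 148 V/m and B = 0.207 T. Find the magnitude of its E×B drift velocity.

v_d ≈ 715 m/s

The E×B drift speed is v_d = E/B.
v_d = 148/0.207 = 715 m/s.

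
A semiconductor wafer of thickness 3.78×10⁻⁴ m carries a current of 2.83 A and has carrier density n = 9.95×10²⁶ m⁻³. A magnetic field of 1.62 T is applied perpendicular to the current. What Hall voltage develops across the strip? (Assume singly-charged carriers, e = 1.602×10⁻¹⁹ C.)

V_H = IB/(n e t).
V_H = (2.83)(1.62)/((9.95×10²⁶)(1.602×10⁻¹⁹)(3.78×10⁻⁴)) ≈ 7.61×10⁻⁵ V.

V_H ≈ 7.61×10⁻⁵ V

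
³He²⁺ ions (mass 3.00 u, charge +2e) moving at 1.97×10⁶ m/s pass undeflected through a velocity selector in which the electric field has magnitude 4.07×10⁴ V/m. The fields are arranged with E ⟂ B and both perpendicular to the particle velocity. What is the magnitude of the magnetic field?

B = 0.0207 T

Balance of forces in the selector: qE = qvB ⇒ B = E/v.
B = 4.07×10⁴/1.97×10⁶ = 0.0207 T.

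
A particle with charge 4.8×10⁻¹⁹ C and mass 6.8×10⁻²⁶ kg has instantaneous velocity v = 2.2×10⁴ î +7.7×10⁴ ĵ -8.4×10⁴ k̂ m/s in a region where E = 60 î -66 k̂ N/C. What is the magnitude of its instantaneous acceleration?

|a| ≈ 6.30×10⁸ m/s²

Only an electric field acts, so F = qE = (4.8×10⁻¹⁹ C)·(60.0, 0, -66.0) = (2.88×10⁻¹⁷, 0, -3.17×10⁻¹⁷) N.
|a| = |F|/m = 4.281×10⁻¹⁷/6.8×10⁻²⁶ ≈ 6.30×10⁸ m/s².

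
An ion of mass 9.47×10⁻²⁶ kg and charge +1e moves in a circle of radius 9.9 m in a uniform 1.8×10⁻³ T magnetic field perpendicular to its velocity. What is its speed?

v ≈ 3.0×10⁴ m/s

From |q|vB = mv²/r, v = |q|Br/m.
v = (1.602×10⁻¹⁹)(1.8×10⁻³)(9.9)/9.47×10⁻²⁶ ≈ 3.0×10⁴ m/s.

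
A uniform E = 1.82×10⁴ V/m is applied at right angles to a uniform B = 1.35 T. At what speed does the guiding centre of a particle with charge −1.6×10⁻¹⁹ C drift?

In crossed fields the guiding centre drifts at v_d = |E×B|/B² = E/B, independent of charge and mass.
v_d = 1.82×10⁴/1.35 = 1.35×10⁴ m/s.

v_d ≈ 1.35×10⁴ m/s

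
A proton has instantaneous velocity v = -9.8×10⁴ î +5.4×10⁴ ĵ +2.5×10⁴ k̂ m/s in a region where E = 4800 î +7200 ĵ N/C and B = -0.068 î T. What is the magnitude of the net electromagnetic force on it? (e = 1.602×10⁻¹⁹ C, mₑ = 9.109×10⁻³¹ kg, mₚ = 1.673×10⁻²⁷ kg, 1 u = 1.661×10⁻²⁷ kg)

v×B = (0, -1700, 3670) N/C.
E + v×B = (4800, 5500, 3670) N/C.
F = q(E + v×B) = (1.602×10⁻¹⁹ C)·(4800, 5500, 3670) = (7.69×10⁻¹⁶, 8.81×10⁻¹⁶, 5.88×10⁻¹⁶) N.
|F| = 1.31×10⁻¹⁵ N.

|F| ≈ 1.31×10⁻¹⁵ N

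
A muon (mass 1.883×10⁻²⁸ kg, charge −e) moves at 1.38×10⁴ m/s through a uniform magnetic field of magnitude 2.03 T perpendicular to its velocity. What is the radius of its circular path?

The magnetic force provides the centripetal force: |q|vB = mv²/r.
r = mv/(|q|B) = (1.883×10⁻²⁸)(1.38×10⁴)/((1.602×10⁻¹⁹)(2.03)) ≈ 7.99×10⁻⁶ m.

r ≈ 7.99×10⁻⁶ m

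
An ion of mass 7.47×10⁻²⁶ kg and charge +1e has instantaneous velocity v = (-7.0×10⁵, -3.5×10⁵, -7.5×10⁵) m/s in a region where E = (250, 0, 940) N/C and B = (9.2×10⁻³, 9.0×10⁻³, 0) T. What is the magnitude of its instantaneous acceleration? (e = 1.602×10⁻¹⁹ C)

|a| ≈ 2.16×10¹⁰ m/s²

v×B = (6750, -6900, -3080) N/C.
E + v×B = (7000, -6900, -2140) N/C.
F = q(E + v×B) = (1.602×10⁻¹⁹ C)·(7000, -6900, -2140) = (1.12×10⁻¹⁵, -1.11×10⁻¹⁵, -3.43×10⁻¹⁶) N.
|a| = |F|/m = 1.612×10⁻¹⁵/7.47×10⁻²⁶ ≈ 2.16×10¹⁰ m/s².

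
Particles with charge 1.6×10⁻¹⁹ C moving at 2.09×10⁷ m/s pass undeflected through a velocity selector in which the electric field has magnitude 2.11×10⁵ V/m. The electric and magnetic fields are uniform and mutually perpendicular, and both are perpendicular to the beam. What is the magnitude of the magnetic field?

B = 0.0101 T

Balance of forces in the selector: qE = qvB ⇒ B = E/v.
B = 2.11×10⁵/2.09×10⁷ = 0.0101 T.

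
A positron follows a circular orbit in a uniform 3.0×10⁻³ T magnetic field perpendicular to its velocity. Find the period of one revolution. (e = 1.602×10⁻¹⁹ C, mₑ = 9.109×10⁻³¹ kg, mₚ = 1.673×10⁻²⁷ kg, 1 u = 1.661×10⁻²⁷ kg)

T ≈ 1.2×10⁻⁸ s

The cyclotron period depends only on m, q, B: T = 2πm/(|q|B).
T = 2π(9.109×10⁻³¹)/((1.602×10⁻¹⁹)(3.0×10⁻³)) ≈ 1.2×10⁻⁸ s.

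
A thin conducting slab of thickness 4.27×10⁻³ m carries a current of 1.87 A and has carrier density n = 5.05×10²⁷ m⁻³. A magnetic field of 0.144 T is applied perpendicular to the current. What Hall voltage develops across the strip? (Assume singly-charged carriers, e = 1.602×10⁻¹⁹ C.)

V_H = IB/(n e t).
V_H = (1.87)(0.144)/((5.05×10²⁷)(1.602×10⁻¹⁹)(4.27×10⁻³)) ≈ 7.80×10⁻⁸ V.

V_H ≈ 7.80×10⁻⁸ V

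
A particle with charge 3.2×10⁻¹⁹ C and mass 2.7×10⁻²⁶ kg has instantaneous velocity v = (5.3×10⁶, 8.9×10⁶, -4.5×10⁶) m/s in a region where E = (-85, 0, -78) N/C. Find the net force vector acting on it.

F ≈ (-2.72×10⁻¹⁷, 0, -2.50×10⁻¹⁷) N

Only an electric field acts, so F = qE = (3.2×10⁻¹⁹ C)·(-85.0, 0, -78.0) = (-2.72×10⁻¹⁷, 0, -2.50×10⁻¹⁷) N.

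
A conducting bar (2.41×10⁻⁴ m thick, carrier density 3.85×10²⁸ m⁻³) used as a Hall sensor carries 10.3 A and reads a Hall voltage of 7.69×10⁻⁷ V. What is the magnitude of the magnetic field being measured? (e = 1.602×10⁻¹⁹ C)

From V_H = IB/(n e t), B = V_H n e t / I.
B = (7.69×10⁻⁷)(3.85×10²⁸)(1.602×10⁻¹⁹)(2.41×10⁻⁴)/10.3 ≈ 0.111 T.

B ≈ 0.111 T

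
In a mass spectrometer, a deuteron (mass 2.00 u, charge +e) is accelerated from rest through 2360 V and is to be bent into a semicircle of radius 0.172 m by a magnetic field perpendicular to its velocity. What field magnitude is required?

B ≈ 0.0575 T

v = √(2|q|V/m) = √(2·1.602×10⁻¹⁹·2360/3.322×10⁻²⁷) ≈ 4.771×10⁵ m/s.
B = mv/(|q|r) = (3.322×10⁻²⁷)(4.771×10⁵)/((1.602×10⁻¹⁹)(0.172)) ≈ 0.0575 T.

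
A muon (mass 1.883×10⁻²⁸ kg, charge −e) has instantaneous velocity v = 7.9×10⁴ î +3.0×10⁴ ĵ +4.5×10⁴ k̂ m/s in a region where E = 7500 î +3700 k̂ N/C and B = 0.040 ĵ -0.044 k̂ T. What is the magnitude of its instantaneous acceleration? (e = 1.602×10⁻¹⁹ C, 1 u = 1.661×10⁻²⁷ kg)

|a| ≈ 7.53×10¹² m/s²

v×B = (-3120, 3480, 3160) N/C.
E + v×B = (4380, 3480, 6860) N/C.
F = q(E + v×B) = (−1.602×10⁻¹⁹ C)·(4380, 3480, 6860) = (-7.02×10⁻¹⁶, -5.57×10⁻¹⁶, -1.10×10⁻¹⁵) N.
|a| = |F|/m = 1.418×10⁻¹⁵/1.883×10⁻²⁸ ≈ 7.53×10¹² m/s².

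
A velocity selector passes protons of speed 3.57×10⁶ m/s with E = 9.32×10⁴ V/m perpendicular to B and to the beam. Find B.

B = 0.0261 T

Balance of forces in the selector: qE = qvB ⇒ B = E/v.
B = 9.32×10⁴/3.57×10⁶ = 0.0261 T.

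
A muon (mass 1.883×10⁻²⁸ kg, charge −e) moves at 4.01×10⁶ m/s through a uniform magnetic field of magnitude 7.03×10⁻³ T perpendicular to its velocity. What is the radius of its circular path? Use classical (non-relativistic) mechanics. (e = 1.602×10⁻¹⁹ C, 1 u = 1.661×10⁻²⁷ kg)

r ≈ 0.670 m

The magnetic force provides the centripetal force: |q|vB = mv²/r.
r = mv/(|q|B) = (1.883×10⁻²⁸)(4.01×10⁶)/((1.602×10⁻¹⁹)(7.03×10⁻³)) ≈ 0.670 m.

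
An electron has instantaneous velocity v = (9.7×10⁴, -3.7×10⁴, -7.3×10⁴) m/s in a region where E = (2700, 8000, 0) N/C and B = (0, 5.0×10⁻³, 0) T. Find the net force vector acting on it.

v×B = (365, 0, 485) N/C.
E + v×B = (3060, 8000, 485) N/C.
F = q(E + v×B) = (−1.602×10⁻¹⁹ C)·(3060, 8000, 485) = (-4.91×10⁻¹⁶, -1.28×10⁻¹⁵, -7.77×10⁻¹⁷) N.

F ≈ (-4.91×10⁻¹⁶, -1.28×10⁻¹⁵, -7.77×10⁻¹⁷) N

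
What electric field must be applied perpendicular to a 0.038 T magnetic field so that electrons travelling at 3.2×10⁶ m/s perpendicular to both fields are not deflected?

For straight-line motion qE = qvB, so E = vB.
E = 3.2×10⁶ × 0.038 = 1.2×10⁵ V/m.

E = 1.2×10⁵ V/m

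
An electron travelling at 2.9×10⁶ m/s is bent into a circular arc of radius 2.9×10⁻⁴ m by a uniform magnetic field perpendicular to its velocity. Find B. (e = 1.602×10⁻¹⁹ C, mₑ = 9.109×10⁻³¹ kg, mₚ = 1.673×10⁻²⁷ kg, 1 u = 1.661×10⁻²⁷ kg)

From |q|vB = mv²/r, B = mv/(|q|r).
B = (9.109×10⁻³¹)(2.9×10⁶)/((1.602×10⁻¹⁹)(2.9×10⁻⁴)) ≈ 0.057 T.

B ≈ 0.057 T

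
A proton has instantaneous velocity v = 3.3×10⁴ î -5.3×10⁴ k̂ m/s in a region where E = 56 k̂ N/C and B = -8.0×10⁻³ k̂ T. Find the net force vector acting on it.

v×B = (0, 264, 0) N/C.
E + v×B = (0, 264, 56.0) N/C.
F = q(E + v×B) = (1.602×10⁻¹⁹ C)·(0, 264, 56.0) = (0, 4.23×10⁻¹⁷, 8.97×10⁻¹⁸) N.

F ≈ (0, 4.23×10⁻¹⁷, 8.97×10⁻¹⁸) N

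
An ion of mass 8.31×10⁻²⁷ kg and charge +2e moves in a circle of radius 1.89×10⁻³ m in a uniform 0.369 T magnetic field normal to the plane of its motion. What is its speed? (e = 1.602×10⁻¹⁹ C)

From |q|vB = mv²/r, v = |q|Br/m.
v = (3.204×10⁻¹⁹)(0.369)(1.89×10⁻³)/8.31×10⁻²⁷ ≈ 2.69×10⁴ m/s.

v ≈ 2.69×10⁴ m/s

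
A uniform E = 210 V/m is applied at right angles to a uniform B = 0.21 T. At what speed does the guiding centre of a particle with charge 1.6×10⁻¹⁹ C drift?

v_d ≈ 1000 m/s

The steady drift has the magnetic force balancing the electric force, so v_d = E/B.
v_d = 210/0.21 = 1000 m/s.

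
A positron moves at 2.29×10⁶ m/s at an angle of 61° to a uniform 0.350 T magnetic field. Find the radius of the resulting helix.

r ≈ 3.25×10⁻⁵ m

v⊥ = v sinθ = 2.29×10⁶·sin61° ≈ 2.003×10⁶ m/s.
r = m v⊥/(|q|B) = (9.109×10⁻³¹)(2.003×10⁶)/((1.602×10⁻¹⁹)(0.350)) ≈ 3.25×10⁻⁵ m.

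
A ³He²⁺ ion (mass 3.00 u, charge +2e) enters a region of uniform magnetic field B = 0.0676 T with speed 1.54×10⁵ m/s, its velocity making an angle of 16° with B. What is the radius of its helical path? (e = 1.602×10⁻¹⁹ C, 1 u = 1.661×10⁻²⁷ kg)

v⊥ = v sinθ = 1.54×10⁵·sin16° ≈ 4.245×10⁴ m/s.
r = m v⊥/(|q|B) = (4.983×10⁻²⁷)(4.245×10⁴)/((3.204×10⁻¹⁹)(0.0676)) ≈ 9.77×10⁻³ m.

r ≈ 9.77×10⁻³ m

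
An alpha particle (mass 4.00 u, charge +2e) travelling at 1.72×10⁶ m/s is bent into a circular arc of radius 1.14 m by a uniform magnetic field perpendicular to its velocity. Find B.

From |q|vB = mv²/r, B = mv/(|q|r).
B = (6.644×10⁻²⁷)(1.72×10⁶)/((3.204×10⁻¹⁹)(1.14)) ≈ 0.0313 T.

B ≈ 0.0313 T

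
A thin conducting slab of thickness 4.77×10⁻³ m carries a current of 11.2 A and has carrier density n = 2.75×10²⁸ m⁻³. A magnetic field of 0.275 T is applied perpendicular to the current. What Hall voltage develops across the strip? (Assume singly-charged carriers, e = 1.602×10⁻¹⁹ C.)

V_H = IB/(n e t).
V_H = (11.2)(0.275)/((2.75×10²⁸)(1.602×10⁻¹⁹)(4.77×10⁻³)) ≈ 1.47×10⁻⁷ V.

V_H ≈ 1.47×10⁻⁷ V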